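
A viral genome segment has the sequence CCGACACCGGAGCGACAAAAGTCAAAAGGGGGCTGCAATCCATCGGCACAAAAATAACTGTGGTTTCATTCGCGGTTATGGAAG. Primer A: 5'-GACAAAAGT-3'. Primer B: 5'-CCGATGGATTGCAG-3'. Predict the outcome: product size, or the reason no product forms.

Primer A (GACAAAAGT) matches the top strand at positions 14–22; it acts as a forward primer.
Primer B's reverse complement is CTGCAATCCATCGG, matching the top strand at positions 33–46; it acts as a reverse primer.
The 3' ends face each other across positions 14–46, giving a 33 bp product.

Yes — a 33 bp product.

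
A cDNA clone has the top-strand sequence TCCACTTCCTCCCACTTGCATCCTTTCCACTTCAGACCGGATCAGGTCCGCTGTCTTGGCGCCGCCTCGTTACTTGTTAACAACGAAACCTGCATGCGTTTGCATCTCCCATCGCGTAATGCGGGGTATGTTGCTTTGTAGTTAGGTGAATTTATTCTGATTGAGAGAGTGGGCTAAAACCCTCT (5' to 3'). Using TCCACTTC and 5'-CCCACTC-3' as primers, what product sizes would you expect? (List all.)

The forward primer TCCACTTC matches the top strand at positions 1–8, 26–33.
The reverse primer's reverse complement is GAGTGGG, matching at positions 167–173.
Each forward site pairs with the reverse site to give a product ending at position 173: sizes 173, 148 bp.

173 bp, 148 bp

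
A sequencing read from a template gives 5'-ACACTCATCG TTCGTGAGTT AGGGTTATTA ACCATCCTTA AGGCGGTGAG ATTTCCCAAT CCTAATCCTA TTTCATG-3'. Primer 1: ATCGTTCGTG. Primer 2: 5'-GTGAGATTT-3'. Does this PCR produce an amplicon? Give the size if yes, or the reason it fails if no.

No product — both primers anneal to the same strand and extend in the same direction.

Primer 1 (ATCGTTCGTG) matches the top strand at positions 7–16 (3' end points downstream).
Primer 2 (GTGAGATTT) also matches the top strand directly, at positions 46–54 — its reverse complement AAATCTCAC is not present.
Both primers anneal to the bottom strand with 3' ends pointing the same way, so neither can prime synthesis back toward the other.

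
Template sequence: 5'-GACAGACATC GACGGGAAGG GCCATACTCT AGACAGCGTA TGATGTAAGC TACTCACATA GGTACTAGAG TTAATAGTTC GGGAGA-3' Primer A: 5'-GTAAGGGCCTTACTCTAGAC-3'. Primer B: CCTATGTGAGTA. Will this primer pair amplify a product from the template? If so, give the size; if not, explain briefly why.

No product — primer A has no binding site in the template.

Primer A (GTAAGGGCCTTACTCTAGAC) does not match the top strand, and its reverse complement GTCTAGAGTAAGGCCCTTAC does not match either.
With no annealing site for primer A, no amplification occurs.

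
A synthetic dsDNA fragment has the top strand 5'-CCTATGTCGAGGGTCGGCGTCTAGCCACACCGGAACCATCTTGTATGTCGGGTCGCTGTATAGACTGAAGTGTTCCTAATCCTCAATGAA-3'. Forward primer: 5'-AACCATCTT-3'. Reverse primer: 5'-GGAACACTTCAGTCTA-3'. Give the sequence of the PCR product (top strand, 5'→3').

5'-AACCATCTTGTATGTCGGGTCGCTGTATAGACTGAAGTGTTCC-3'

Forward primer AACCATCTT is found on the top strand at positions 34–42.
The reverse primer's reverse complement is TAGACTGAAGTGTTCC, which matches the template at positions 61–76.
The product is the template from position 34 through 76 (43 bp).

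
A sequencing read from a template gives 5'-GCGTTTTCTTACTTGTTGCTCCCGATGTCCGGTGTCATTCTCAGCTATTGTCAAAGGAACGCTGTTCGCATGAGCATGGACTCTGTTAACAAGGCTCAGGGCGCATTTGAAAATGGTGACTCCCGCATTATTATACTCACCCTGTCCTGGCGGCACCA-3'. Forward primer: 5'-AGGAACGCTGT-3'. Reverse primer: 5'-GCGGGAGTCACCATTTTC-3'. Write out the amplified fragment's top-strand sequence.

5'-AGGAACGCTGTTCGCATGAGCATGGACTCTGTTAACAAGGCTCAGGGCGCATTTGAAAATGGTGACTCCCGC-3'

Forward primer AGGAACGCTGT is found on the top strand at positions 55–65.
Reverse complement of the reverse primer: GAAAATGGTGACTCCCGC. This occurs on the top strand at positions 109–126.
The product is the template from position 55 through 126 (72 bp).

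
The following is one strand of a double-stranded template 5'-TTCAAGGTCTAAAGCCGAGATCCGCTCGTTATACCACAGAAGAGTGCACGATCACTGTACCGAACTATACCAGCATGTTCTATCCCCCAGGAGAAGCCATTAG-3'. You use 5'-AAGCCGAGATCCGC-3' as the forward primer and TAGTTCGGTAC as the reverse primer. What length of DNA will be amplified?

The forward primer matches the template at positions 12–25.
The reverse primer's reverse complement is GTACCGAACTA, which matches the template at positions 57–67.
Amplicon spans positions 12–67: 56 bp.

56 bp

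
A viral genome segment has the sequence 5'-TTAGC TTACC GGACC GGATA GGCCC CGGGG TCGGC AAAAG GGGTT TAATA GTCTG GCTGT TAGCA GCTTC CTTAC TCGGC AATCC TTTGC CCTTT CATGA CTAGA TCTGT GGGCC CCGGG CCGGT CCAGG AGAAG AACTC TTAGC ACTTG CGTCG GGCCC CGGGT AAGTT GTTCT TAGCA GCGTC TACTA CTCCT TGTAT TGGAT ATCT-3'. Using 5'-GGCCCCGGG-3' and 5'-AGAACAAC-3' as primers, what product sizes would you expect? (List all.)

The forward primer GGCCCCGGG matches the top strand at positions 21–29, 112–120, 156–164.
The reverse primer's reverse complement is GTTGTTCT, matching at positions 168–175.
Each forward site pairs with the reverse site to give a product ending at position 175: sizes 155, 64, 20 bp.

155 bp, 64 bp, 20 bp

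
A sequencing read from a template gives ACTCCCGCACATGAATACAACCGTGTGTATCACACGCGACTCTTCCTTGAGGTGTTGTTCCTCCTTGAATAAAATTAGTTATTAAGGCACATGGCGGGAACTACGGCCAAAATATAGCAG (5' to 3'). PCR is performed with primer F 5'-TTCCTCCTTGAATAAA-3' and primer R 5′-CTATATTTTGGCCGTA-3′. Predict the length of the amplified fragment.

60 bp

The forward primer matches the template at positions 58–73.
Reverse complement of the reverse primer: TACGGCCAAAATATAG. This occurs on the top strand at positions 102–117.
The product runs from position 58 to position 117, so its length is 117 − 58 + 1 = 60 bp.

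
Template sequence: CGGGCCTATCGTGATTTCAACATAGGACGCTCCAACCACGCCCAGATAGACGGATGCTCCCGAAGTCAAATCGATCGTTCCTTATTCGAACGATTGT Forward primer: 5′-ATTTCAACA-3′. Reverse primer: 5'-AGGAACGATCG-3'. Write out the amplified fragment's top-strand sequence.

5'-ATTTCAACATAGGACGCTCCAACCACGCCCAGATAGACGGATGCTCCCGAAGTCAAATCGATCGTTCCT-3'

The forward primer matches the template at positions 14–22.
Taking the reverse complement of AGGAACGATCG gives CGATCGTTCCT, found at positions 72–82 on the template; the primer anneals here to the top strand with its 3' end pointing upstream.
The product is the template from position 14 through 82 (69 bp).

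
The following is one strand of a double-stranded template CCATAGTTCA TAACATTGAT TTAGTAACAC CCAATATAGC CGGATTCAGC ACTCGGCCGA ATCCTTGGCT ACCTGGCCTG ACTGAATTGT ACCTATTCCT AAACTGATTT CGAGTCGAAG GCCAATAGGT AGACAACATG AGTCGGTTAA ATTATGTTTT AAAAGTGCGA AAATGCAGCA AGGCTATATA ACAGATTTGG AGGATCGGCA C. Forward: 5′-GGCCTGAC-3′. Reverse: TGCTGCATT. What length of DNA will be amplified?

Forward primer GGCCTGAC is found on the top strand at positions 75–82.
Reverse complement of the reverse primer: AATGCAGCA. This occurs on the top strand at positions 172–180.
The product runs from position 75 to position 180, so its length is 180 − 75 + 1 = 106 bp.

106 bp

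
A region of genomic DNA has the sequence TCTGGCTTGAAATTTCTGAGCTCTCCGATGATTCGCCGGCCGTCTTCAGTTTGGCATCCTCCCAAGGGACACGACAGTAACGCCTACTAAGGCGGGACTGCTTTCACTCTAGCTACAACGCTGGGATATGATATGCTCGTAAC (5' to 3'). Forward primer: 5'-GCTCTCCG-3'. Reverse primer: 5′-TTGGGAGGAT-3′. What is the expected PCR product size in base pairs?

The forward primer matches the template at positions 20–27.
Reverse complement of the reverse primer: ATCCTCCCAA. This occurs on the top strand at positions 56–65.
The product runs from position 20 to position 65, so its length is 65 − 20 + 1 = 46 bp.

46 bp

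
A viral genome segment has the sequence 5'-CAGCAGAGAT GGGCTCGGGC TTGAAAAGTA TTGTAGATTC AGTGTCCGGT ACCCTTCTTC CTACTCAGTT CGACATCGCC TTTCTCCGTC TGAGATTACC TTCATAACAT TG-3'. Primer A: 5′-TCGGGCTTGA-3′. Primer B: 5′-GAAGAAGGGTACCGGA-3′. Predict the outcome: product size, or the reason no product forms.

Yes — a 46 bp product.

Primer A (TCGGGCTTGA) matches the top strand at positions 15–24; it acts as a forward primer.
Primer B's reverse complement is TCCGGTACCCTTCTTC, matching the top strand at positions 45–60; it acts as a reverse primer.
The 3' ends face each other across positions 15–60, giving a 46 bp product.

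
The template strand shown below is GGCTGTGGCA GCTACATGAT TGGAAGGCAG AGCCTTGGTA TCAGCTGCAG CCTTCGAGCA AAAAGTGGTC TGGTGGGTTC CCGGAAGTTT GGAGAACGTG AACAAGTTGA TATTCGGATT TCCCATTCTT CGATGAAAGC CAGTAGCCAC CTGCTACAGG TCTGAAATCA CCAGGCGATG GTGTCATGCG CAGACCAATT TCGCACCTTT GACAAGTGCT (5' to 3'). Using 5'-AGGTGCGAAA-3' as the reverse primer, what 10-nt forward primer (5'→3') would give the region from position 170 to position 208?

The reverse primer's reverse complement TTTCGCACCT matches the template at positions 199–208; the product starts at position 170.
The forward primer is identical to the top strand over positions 170–179: ACCAGGCGAT.

5'-ACCAGGCGAT-3'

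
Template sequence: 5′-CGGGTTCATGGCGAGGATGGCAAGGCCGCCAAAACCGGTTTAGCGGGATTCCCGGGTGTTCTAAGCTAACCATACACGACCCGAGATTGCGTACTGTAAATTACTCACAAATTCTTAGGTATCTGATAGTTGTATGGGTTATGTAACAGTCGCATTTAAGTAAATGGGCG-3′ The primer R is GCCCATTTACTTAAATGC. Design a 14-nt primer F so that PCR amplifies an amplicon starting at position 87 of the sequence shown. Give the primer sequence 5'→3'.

5'-TTGCGTACTGTAAA-3'

The reverse primer's reverse complement GCATTTAAGTAAATGGGC matches the template at positions 152–169; the product starts at position 87.
The forward primer is identical to the top strand over positions 87–100: TTGCGTACTGTAAA.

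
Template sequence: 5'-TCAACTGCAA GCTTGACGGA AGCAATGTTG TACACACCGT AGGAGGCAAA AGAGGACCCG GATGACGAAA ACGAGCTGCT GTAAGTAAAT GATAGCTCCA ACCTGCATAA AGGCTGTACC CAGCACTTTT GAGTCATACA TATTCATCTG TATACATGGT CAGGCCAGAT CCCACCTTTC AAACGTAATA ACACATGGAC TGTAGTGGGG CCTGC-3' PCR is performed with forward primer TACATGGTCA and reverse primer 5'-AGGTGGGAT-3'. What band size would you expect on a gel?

25 bp

The forward primer matches the template at positions 153–162.
The reverse primer's reverse complement is ATCCCACCT, which matches the template at positions 169–177.
Amplicon spans positions 153–177: 25 bp.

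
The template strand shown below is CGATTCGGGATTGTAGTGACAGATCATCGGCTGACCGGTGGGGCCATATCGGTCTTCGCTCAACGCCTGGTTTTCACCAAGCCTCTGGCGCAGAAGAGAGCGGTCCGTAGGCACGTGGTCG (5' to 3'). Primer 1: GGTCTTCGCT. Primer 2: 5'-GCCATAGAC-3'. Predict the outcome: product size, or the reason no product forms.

Primer 2 (GCCATAGAC) does not match the top strand, and its reverse complement GTCTATGGC does not match either.
With no annealing site for primer 2, no amplification occurs.

No product — primer 2 has no binding site in the template.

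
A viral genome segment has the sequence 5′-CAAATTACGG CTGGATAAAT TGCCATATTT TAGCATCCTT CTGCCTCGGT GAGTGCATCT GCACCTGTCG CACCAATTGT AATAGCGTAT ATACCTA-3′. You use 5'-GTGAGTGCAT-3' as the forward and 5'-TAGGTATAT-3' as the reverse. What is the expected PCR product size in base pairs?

49 bp

The forward primer matches the template at positions 49–58.
Reverse complement of the reverse primer: ATATACCTA. This occurs on the top strand at positions 89–97.
Amplicon spans positions 49–97: 49 bp.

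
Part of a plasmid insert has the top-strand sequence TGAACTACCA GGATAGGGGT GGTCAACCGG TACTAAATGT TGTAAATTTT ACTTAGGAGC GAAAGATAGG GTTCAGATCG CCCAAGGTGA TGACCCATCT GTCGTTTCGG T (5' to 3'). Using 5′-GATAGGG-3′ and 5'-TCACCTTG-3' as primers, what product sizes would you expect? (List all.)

79 bp, 26 bp

The forward primer GATAGGG matches the top strand at positions 12–18, 65–71.
The reverse primer's reverse complement is CAAGGTGA, matching at positions 83–90.
Each forward site pairs with the reverse site to give a product ending at position 90: sizes 79, 26 bp.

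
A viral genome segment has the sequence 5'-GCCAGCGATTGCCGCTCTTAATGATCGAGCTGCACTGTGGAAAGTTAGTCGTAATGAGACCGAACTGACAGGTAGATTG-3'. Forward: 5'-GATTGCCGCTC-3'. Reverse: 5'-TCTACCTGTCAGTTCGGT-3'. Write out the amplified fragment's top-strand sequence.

Scanning the template, GATTGCCGCTC occurs at positions 7–17; this primer anneals to the bottom strand there with its 3' end pointing downstream.
Taking the reverse complement of TCTACCTGTCAGTTCGGT gives ACCGAACTGACAGGTAGA, found at positions 59–76 on the template; the primer anneals here to the top strand with its 3' end pointing upstream.
The product is the template from position 7 through 76 (70 bp).

5'-GATTGCCGCTCTTAATGATCGAGCTGCACTGTGGAAAGTTAGTCGTAATGAGACCGAACTGACAGGTAGA-3'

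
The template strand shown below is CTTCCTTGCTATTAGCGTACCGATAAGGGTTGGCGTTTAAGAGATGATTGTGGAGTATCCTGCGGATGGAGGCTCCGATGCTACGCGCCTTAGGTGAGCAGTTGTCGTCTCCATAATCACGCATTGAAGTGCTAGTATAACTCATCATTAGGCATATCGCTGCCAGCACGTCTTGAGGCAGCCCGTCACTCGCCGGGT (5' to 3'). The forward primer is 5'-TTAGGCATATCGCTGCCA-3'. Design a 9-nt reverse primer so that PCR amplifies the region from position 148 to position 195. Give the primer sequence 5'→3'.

5'-CGGCGAGTG-3'

The product's 3' end on the top strand is position 195.
The reverse primer anneals to the top strand over positions 187–195, i.e. to CACTCGCCG.
Its sequence written 5'→3' is the reverse complement: CGGCGAGTG.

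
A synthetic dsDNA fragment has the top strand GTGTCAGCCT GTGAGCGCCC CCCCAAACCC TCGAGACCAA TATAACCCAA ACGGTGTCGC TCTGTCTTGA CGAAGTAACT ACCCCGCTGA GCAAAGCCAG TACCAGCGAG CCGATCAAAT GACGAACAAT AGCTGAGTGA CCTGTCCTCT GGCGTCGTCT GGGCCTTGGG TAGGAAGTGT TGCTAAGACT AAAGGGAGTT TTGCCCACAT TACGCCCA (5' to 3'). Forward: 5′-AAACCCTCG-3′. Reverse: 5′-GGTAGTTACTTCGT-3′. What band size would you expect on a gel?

Forward primer AAACCCTCG is found on the top strand at positions 25–33.
The reverse primer's reverse complement is ACGAAGTAACTACC, which matches the template at positions 70–83.
Product length = (reverse-primer end) − (forward-primer start) + 1 = 83 − 25 + 1 = 59 bp.

59 bp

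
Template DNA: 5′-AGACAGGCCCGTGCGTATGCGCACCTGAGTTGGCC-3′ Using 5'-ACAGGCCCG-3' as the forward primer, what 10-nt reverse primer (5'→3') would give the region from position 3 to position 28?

5'-TCAGGTGCGC-3'

The product's 3' end on the top strand is position 28.
The reverse primer anneals to the top strand over positions 19–28, i.e. to GCGCACCTGA.
Its sequence written 5'→3' is the reverse complement: TCAGGTGCGC.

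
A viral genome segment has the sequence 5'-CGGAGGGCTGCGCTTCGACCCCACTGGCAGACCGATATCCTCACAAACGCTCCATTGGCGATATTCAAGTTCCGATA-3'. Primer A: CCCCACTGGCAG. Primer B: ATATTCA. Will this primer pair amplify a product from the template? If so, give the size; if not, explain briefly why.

No product — both primers anneal to the same strand and extend in the same direction.

Primer A (CCCCACTGGCAG) matches the top strand at positions 19–30 (3' end points downstream).
Primer B (ATATTCA) also matches the top strand directly, at positions 61–67 — its reverse complement TGAATAT is not present.
Both primers anneal to the bottom strand with 3' ends pointing the same way, so neither can prime synthesis back toward the other.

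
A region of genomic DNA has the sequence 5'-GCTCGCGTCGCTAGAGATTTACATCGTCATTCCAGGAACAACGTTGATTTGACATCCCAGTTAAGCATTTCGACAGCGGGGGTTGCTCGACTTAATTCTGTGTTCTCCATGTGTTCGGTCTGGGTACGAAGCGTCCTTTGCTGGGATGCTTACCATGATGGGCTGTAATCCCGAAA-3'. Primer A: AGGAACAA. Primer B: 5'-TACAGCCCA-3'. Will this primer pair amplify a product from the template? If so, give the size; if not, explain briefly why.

Yes — a 134 bp product.

Primer A (AGGAACAA) matches the top strand at positions 34–41; it acts as a forward primer.
Primer B's reverse complement is TGGGCTGTA, matching the top strand at positions 159–167; it acts as a reverse primer.
The 3' ends face each other across positions 34–167, giving a 134 bp product.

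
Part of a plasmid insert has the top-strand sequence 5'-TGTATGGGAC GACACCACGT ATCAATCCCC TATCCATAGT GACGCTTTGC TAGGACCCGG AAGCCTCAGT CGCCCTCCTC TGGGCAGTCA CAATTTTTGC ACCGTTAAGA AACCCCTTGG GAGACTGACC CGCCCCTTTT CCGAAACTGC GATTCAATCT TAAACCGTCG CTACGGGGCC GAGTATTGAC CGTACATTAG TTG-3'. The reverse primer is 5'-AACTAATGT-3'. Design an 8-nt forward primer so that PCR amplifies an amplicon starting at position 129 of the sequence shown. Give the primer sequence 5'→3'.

5'-CCCGCCCC-3'

The reverse primer's reverse complement ACATTAGTT matches the template at positions 194–202; the product starts at position 129.
The forward primer is identical to the top strand over positions 129–136: CCCGCCCC.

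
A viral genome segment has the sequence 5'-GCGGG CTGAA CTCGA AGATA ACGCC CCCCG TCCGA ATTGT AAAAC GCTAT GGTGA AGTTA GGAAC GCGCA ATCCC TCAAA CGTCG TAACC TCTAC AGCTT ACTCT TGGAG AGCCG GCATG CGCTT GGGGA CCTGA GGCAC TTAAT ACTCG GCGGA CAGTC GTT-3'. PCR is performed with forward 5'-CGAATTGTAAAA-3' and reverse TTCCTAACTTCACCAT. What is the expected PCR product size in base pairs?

32 bp

The forward primer matches the template at positions 33–44.
Taking the reverse complement of TTCCTAACTTCACCAT gives ATGGTGAAGTTAGGAA, found at positions 49–64 on the template; the primer anneals here to the top strand with its 3' end pointing upstream.
Product length = (reverse-primer end) − (forward-primer start) + 1 = 64 − 33 + 1 = 32 bp.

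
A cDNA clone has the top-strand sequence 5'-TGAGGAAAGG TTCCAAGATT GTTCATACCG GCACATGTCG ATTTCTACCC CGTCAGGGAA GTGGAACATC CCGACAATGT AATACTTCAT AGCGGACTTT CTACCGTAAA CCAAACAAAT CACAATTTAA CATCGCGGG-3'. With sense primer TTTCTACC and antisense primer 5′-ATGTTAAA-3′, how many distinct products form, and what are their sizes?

The forward primer TTTCTACC matches the top strand at positions 42–49, 98–105.
The reverse primer's reverse complement is TTTAACAT, matching at positions 126–133.
Each forward site pairs with the reverse site to give a product ending at position 133: sizes 92, 36 bp.

Two products: 92 bp, 36 bp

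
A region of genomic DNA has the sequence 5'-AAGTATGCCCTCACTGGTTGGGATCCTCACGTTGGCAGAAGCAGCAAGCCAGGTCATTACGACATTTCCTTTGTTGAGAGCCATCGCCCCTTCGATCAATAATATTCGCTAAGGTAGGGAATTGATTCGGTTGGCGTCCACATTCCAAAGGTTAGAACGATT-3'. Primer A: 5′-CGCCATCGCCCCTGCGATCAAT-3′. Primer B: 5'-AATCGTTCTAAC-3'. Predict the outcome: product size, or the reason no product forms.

Primer A (CGCCATCGCCCCTGCGATCAAT) does not match the top strand, and its reverse complement ATTGATCGCAGGGGCGATGGCG does not match either.
With no annealing site for primer A, no amplification occurs.

No product — primer A has no binding site in the template.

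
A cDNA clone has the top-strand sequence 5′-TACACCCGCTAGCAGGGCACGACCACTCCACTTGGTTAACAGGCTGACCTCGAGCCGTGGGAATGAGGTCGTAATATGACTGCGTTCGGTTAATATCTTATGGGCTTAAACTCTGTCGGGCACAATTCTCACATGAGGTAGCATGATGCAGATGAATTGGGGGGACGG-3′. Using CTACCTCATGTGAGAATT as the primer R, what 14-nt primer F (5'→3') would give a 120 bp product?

The reverse primer's reverse complement AATTCTCACATGAGGTAG matches the template at positions 124–141, so the product ends at position 141.
A 120 bp product then starts at position 141 − 120 + 1 = 22.
The forward primer is identical to the top strand there: ACCACTCCACTTGG.

5'-ACCACTCCACTTGG-3'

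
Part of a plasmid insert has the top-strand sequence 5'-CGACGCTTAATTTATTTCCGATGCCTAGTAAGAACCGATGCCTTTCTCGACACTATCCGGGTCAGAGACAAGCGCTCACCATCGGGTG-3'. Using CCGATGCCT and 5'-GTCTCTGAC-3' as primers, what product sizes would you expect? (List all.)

The forward primer CCGATGCCT matches the top strand at positions 18–26, 35–43.
The reverse primer's reverse complement is GTCAGAGAC, matching at positions 61–69.
Each forward site pairs with the reverse site to give a product ending at position 69: sizes 52, 35 bp.

52 bp, 35 bp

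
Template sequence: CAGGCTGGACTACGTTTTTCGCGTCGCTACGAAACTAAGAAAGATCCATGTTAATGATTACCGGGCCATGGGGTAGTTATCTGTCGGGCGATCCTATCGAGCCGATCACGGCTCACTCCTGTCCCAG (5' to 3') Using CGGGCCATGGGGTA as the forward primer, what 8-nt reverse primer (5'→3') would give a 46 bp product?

5'-GATCGGCT-3'

The forward primer binds at positions 62–75, so a 46 bp product ends at position 62 + 46 − 1 = 107.
The reverse primer anneals to the top strand over positions 100–107, i.e. to AGCCGATC.
Its sequence written 5'→3' is the reverse complement: GATCGGCT.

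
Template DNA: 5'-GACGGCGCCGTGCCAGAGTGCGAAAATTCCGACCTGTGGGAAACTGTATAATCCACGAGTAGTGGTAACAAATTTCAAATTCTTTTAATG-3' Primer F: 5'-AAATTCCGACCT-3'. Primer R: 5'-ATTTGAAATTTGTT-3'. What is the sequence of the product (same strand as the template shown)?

5'-AAATTCCGACCTGTGGGAAACTGTATAATCCACGAGTAGTGGTAACAAATTTCAAAT-3'

The forward primer matches the template at positions 24–35.
The reverse primer's reverse complement is AACAAATTTCAAAT, which matches the template at positions 67–80.
The product is the template from position 24 through 80 (57 bp).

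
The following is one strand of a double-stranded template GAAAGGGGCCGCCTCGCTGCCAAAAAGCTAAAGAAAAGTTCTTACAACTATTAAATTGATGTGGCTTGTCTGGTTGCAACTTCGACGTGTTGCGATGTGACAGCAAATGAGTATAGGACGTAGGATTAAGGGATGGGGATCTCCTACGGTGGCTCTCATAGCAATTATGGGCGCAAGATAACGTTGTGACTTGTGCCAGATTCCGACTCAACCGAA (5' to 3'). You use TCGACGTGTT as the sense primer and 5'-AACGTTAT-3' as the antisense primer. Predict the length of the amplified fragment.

104 bp

Scanning the template, TCGACGTGTT occurs at positions 82–91; this primer anneals to the bottom strand there with its 3' end pointing downstream.
The reverse primer's reverse complement is ATAACGTT, which matches the template at positions 178–185.
Amplicon spans positions 82–185: 104 bp.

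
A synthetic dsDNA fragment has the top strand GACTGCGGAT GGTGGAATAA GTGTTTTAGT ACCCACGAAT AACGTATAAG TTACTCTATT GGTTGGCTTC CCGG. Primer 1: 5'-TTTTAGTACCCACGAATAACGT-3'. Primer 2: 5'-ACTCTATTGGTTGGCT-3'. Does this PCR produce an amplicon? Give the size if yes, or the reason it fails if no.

Primer 1 (TTTTAGTACCCACGAATAACGT) matches the top strand at positions 24–45 (3' end points downstream).
Primer 2 (ACTCTATTGGTTGGCT) also matches the top strand directly, at positions 53–68 — its reverse complement AGCCAACCAATAGAGT is not present.
Both primers anneal to the bottom strand with 3' ends pointing the same way, so neither can prime synthesis back toward the other.

No product — both primers anneal to the same strand and extend in the same direction.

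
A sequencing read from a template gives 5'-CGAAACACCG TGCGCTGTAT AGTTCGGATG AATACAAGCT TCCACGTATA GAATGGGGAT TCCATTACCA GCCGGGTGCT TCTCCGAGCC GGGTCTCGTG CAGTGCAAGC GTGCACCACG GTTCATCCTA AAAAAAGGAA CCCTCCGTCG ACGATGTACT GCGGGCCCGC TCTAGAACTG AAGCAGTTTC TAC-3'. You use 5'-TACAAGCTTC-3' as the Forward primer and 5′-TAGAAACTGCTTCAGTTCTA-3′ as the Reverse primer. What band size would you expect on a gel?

Forward primer TACAAGCTTC is found on the top strand at positions 33–42.
Taking the reverse complement of TAGAAACTGCTTCAGTTCTA gives TAGAACTGAAGCAGTTTCTA, found at positions 173–192 on the template; the primer anneals here to the top strand with its 3' end pointing upstream.
The product runs from position 33 to position 192, so its length is 192 − 33 + 1 = 160 bp.

160 bp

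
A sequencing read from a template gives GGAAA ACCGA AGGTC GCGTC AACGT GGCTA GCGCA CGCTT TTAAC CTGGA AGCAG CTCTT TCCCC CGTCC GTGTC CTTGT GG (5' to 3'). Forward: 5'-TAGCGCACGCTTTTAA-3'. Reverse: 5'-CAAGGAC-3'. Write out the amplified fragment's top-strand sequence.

5'-TAGCGCACGCTTTTAACCTGGAAGCAGCTCTTTCCCCCGTCCGTGTCCTTG-3'

The forward primer matches the template at positions 29–44.
Taking the reverse complement of CAAGGAC gives GTCCTTG, found at positions 73–79 on the template; the primer anneals here to the top strand with its 3' end pointing upstream.
The product is the template from position 29 through 79 (51 bp).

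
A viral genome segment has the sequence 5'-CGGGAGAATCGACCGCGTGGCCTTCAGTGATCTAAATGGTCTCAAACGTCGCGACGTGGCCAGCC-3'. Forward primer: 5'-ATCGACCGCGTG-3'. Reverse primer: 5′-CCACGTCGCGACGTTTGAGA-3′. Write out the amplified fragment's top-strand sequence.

Scanning the template, ATCGACCGCGTG occurs at positions 8–19; this primer anneals to the bottom strand there with its 3' end pointing downstream.
The reverse primer's reverse complement is TCTCAAACGTCGCGACGTGG, which matches the template at positions 40–59.
The product is the template from position 8 through 59 (52 bp).

5'-ATCGACCGCGTGGCCTTCAGTGATCTAAATGGTCTCAAACGTCGCGACGTGG-3'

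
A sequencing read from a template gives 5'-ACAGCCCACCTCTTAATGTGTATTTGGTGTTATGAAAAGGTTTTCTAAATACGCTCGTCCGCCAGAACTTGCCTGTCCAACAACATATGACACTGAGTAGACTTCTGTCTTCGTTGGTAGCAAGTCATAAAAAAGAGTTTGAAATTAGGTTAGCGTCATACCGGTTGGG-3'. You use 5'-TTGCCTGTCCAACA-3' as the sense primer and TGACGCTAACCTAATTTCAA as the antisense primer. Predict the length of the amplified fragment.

Scanning the template, TTGCCTGTCCAACA occurs at positions 69–82; this primer anneals to the bottom strand there with its 3' end pointing downstream.
Taking the reverse complement of TGACGCTAACCTAATTTCAA gives TTGAAATTAGGTTAGCGTCA, found at positions 139–158 on the template; the primer anneals here to the top strand with its 3' end pointing upstream.
Product length = (reverse-primer end) − (forward-primer start) + 1 = 158 − 69 + 1 = 90 bp.

90 bp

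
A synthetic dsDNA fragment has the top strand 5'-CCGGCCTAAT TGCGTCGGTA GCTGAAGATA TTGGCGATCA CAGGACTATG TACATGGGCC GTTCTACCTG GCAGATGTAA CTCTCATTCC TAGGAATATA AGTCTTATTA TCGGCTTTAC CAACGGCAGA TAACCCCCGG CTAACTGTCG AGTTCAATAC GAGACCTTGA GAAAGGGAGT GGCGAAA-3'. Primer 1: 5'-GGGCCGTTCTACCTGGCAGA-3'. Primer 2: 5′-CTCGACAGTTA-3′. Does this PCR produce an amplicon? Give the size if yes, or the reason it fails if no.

Primer 1 (GGGCCGTTCTACCTGGCAGA) matches the top strand at positions 56–75; it acts as a forward primer.
Primer 2's reverse complement is TAACTGTCGAG, matching the top strand at positions 142–152; it acts as a reverse primer.
The 3' ends face each other across positions 56–152, giving a 97 bp product.

Yes — a 97 bp product.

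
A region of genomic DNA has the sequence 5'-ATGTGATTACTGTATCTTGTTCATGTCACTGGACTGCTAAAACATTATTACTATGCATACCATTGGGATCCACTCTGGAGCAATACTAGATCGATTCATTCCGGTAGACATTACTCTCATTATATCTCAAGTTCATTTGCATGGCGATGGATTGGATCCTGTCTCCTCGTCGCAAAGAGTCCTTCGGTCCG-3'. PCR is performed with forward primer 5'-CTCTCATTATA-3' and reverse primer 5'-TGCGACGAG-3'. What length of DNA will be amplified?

The forward primer matches the template at positions 114–124.
Taking the reverse complement of TGCGACGAG gives CTCGTCGCA, found at positions 166–174 on the template; the primer anneals here to the top strand with its 3' end pointing upstream.
Product length = (reverse-primer end) − (forward-primer start) + 1 = 174 − 114 + 1 = 61 bp.

61 bp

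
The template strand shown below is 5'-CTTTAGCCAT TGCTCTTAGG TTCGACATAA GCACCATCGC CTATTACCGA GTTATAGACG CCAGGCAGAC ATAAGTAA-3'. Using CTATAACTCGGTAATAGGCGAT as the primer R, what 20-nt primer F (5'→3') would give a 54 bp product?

5'-TAGCCATTGCTCTTAGGTTC-3'

The reverse primer's reverse complement ATCGCCTATTACCGAGTTATAG matches the template at positions 36–57, so the product ends at position 57.
A 54 bp product then starts at position 57 − 54 + 1 = 4.
The forward primer is identical to the top strand there: TAGCCATTGCTCTTAGGTTC.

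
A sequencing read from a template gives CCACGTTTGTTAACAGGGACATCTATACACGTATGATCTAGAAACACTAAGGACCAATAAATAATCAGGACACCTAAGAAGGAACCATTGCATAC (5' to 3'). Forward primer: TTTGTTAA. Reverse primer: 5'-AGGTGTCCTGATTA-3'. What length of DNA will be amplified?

70 bp

Scanning the template, TTTGTTAA occurs at positions 6–13; this primer anneals to the bottom strand there with its 3' end pointing downstream.
The reverse primer's reverse complement is TAATCAGGACACCT, which matches the template at positions 62–75.
The product runs from position 6 to position 75, so its length is 75 − 6 + 1 = 70 bp.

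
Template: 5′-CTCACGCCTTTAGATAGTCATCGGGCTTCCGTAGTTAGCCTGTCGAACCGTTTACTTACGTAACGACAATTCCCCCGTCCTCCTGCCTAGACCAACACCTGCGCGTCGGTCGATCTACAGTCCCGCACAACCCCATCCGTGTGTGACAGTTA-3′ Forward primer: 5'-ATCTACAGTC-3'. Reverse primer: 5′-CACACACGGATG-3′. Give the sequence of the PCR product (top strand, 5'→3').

Forward primer ATCTACAGTC is found on the top strand at positions 113–122.
The reverse primer's reverse complement is CATCCGTGTGTG, which matches the template at positions 134–145.
The product is the template from position 113 through 145 (33 bp).

5'-ATCTACAGTCCCGCACAACCCCATCCGTGTGTG-3'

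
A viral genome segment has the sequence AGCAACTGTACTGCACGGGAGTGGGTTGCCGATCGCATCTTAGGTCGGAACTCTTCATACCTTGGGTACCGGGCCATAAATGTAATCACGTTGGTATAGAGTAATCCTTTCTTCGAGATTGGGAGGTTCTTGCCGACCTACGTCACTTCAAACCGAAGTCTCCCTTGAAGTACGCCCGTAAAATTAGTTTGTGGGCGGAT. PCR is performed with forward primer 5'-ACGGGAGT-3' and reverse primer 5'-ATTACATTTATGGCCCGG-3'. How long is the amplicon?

72 bp

The forward primer matches the template at positions 15–22.
The reverse primer's reverse complement is CCGGGCCATAAATGTAAT, which matches the template at positions 69–86.
The product runs from position 15 to position 86, so its length is 86 − 15 + 1 = 72 bp.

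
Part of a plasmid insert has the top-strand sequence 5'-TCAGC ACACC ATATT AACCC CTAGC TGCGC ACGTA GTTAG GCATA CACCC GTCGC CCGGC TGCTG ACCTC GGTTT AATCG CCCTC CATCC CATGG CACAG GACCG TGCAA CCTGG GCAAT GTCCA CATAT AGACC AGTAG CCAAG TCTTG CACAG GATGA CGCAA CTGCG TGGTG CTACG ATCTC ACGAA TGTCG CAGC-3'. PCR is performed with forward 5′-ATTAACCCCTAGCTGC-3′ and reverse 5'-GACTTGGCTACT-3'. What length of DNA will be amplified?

The forward primer matches the template at positions 13–28.
The reverse primer's reverse complement is AGTAGCCAAGTC, which matches the template at positions 136–147.
The product runs from position 13 to position 147, so its length is 147 − 13 + 1 = 135 bp.

135 bp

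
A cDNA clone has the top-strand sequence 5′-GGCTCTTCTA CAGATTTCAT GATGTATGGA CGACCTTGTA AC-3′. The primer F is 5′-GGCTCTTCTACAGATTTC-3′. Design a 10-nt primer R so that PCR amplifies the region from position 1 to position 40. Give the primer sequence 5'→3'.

5'-TACAAGGTCG-3'

The product's 3' end on the top strand is position 40.
The reverse primer anneals to the top strand over positions 31–40, i.e. to CGACCTTGTA.
Its sequence written 5'→3' is the reverse complement: TACAAGGTCG.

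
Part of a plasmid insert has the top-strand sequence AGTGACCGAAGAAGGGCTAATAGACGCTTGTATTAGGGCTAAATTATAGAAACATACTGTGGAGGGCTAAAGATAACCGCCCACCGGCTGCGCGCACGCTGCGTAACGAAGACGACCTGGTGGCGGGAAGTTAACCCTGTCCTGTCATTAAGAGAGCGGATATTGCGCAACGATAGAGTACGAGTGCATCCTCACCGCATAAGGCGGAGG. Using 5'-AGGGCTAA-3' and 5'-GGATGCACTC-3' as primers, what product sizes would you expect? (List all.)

The forward primer AGGGCTAA matches the top strand at positions 13–20, 35–42, 63–70.
The reverse primer's reverse complement is GAGTGCATCC, matching at positions 182–191.
Each forward site pairs with the reverse site to give a product ending at position 191: sizes 179, 157, 129 bp.

179 bp, 157 bp, 129 bp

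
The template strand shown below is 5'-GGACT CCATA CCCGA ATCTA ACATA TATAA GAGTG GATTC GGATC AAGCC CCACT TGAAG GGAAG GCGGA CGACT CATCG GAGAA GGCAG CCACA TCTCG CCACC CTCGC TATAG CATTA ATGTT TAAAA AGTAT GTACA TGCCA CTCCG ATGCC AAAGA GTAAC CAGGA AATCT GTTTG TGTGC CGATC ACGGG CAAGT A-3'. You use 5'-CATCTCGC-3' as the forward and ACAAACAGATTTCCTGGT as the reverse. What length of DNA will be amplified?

The forward primer matches the template at positions 94–101.
Taking the reverse complement of ACAAACAGATTTCCTGGT gives ACCAGGAAATCTGTTTGT, found at positions 164–181 on the template; the primer anneals here to the top strand with its 3' end pointing upstream.
Product length = (reverse-primer end) − (forward-primer start) + 1 = 181 − 94 + 1 = 88 bp.

88 bp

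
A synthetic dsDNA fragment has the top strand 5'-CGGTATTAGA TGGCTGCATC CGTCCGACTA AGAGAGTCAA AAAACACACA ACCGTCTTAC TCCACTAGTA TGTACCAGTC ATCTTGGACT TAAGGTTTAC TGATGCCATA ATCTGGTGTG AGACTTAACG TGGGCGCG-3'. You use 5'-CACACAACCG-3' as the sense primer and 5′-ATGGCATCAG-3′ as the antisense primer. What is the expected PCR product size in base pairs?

65 bp

The forward primer matches the template at positions 45–54.
Reverse complement of the reverse primer: CTGATGCCAT. This occurs on the top strand at positions 100–109.
Product length = (reverse-primer end) − (forward-primer start) + 1 = 109 − 45 + 1 = 65 bp.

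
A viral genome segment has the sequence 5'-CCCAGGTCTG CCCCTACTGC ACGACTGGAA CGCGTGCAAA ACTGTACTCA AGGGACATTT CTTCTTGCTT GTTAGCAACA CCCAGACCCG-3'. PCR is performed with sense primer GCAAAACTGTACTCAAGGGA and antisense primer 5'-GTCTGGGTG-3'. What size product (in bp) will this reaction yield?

52 bp

The forward primer matches the template at positions 36–55.
The reverse primer's reverse complement is CACCCAGAC, which matches the template at positions 79–87.
The product runs from position 36 to position 87, so its length is 87 − 36 + 1 = 52 bp.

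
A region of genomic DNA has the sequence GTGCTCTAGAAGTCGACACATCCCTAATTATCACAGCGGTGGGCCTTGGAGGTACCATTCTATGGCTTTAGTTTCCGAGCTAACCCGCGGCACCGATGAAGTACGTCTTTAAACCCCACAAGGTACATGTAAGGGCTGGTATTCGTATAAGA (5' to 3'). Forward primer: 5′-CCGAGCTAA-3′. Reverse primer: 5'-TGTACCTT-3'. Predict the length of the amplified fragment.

Scanning the template, CCGAGCTAA occurs at positions 75–83; this primer anneals to the bottom strand there with its 3' end pointing downstream.
The reverse primer's reverse complement is AAGGTACA, which matches the template at positions 120–127.
Product length = (reverse-primer end) − (forward-primer start) + 1 = 127 − 75 + 1 = 53 bp.

53 bp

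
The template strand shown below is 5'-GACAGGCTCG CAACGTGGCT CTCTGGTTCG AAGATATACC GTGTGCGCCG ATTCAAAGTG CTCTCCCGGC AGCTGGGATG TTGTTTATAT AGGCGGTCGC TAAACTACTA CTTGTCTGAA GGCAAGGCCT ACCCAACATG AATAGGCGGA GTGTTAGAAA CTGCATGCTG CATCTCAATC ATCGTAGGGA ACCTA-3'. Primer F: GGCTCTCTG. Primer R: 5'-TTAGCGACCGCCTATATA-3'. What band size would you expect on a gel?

The forward primer matches the template at positions 17–25.
Taking the reverse complement of TTAGCGACCGCCTATATA gives TATATAGGCGGTCGCTAA, found at positions 86–103 on the template; the primer anneals here to the top strand with its 3' end pointing upstream.
The product runs from position 17 to position 103, so its length is 103 − 17 + 1 = 87 bp.

87 bp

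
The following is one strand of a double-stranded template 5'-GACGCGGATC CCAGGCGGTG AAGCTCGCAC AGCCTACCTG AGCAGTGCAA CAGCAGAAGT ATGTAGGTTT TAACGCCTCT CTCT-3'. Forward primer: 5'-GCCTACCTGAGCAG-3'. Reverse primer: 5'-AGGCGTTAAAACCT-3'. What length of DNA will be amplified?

The forward primer matches the template at positions 32–45.
The reverse primer's reverse complement is AGGTTTTAACGCCT, which matches the template at positions 65–78.
Amplicon spans positions 32–78: 47 bp.

47 bp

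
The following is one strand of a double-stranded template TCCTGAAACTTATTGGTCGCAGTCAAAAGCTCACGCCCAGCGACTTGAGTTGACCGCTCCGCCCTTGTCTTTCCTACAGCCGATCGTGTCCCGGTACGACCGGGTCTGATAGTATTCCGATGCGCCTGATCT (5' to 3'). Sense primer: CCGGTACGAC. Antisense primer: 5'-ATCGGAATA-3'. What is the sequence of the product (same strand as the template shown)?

5'-CCGGTACGACCGGGTCTGATAGTATTCCGAT-3'

Forward primer CCGGTACGAC is found on the top strand at positions 91–100.
The reverse primer's reverse complement is TATTCCGAT, which matches the template at positions 113–121.
The product is the template from position 91 through 121 (31 bp).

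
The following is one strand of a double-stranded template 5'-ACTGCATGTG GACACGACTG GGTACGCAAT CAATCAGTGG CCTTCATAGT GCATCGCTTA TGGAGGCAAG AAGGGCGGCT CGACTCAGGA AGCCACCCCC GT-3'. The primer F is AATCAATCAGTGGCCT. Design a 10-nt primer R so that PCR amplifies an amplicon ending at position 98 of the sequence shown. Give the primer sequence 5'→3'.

5'-GGGTGGCTTC-3'

The forward primer binds at positions 28–43; the product's 3' end on the top strand is position 98.
The reverse primer anneals to the top strand over positions 89–98, i.e. to GAAGCCACCC.
Its sequence written 5'→3' is the reverse complement: GGGTGGCTTC.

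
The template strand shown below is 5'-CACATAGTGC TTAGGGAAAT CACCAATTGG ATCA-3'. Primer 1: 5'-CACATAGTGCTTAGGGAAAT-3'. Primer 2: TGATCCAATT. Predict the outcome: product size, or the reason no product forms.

Primer 1 (CACATAGTGCTTAGGGAAAT) matches the top strand at positions 1–20; it acts as a forward primer.
Primer 2's reverse complement is AATTGGATCA, matching the top strand at positions 25–34; it acts as a reverse primer.
The 3' ends face each other across positions 1–34, giving a 34 bp product.

Yes — a 34 bp product.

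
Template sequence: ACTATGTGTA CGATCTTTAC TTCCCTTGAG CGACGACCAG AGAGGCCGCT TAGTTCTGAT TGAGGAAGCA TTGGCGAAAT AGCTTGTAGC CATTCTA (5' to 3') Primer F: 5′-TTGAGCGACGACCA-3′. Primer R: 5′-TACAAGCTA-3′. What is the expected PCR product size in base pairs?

Forward primer TTGAGCGACGACCA is found on the top strand at positions 26–39.
The reverse primer's reverse complement is TAGCTTGTA, which matches the template at positions 80–88.
Amplicon spans positions 26–88: 63 bp.

63 bp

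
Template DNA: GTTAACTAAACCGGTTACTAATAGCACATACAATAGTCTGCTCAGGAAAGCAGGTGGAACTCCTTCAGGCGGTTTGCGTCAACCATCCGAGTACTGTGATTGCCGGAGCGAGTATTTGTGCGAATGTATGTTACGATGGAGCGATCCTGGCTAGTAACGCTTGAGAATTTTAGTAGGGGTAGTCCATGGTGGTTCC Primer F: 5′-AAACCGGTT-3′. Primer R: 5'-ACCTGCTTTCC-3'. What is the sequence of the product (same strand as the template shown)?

5'-AAACCGGTTACTAATAGCACATACAATAGTCTGCTCAGGAAAGCAGGT-3'

Scanning the template, AAACCGGTT occurs at positions 8–16; this primer anneals to the bottom strand there with its 3' end pointing downstream.
Taking the reverse complement of ACCTGCTTTCC gives GGAAAGCAGGT, found at positions 45–55 on the template; the primer anneals here to the top strand with its 3' end pointing upstream.
The product is the template from position 8 through 55 (48 bp).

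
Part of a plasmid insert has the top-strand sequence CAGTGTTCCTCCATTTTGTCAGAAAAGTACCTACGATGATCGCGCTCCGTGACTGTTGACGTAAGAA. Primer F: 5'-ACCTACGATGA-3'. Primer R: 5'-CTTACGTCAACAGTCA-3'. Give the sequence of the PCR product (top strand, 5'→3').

5'-ACCTACGATGATCGCGCTCCGTGACTGTTGACGTAAG-3'

Forward primer ACCTACGATGA is found on the top strand at positions 29–39.
Taking the reverse complement of CTTACGTCAACAGTCA gives TGACTGTTGACGTAAG, found at positions 50–65 on the template; the primer anneals here to the top strand with its 3' end pointing upstream.
The product is the template from position 29 through 65 (37 bp).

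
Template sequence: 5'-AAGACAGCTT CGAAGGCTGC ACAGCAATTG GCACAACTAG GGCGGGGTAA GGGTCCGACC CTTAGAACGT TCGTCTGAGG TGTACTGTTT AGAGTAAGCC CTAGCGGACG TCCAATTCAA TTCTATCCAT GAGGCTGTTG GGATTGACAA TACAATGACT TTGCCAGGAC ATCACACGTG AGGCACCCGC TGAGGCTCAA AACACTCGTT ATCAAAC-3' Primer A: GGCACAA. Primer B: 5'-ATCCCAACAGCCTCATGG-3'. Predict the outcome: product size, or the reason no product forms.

Yes — a 115 bp product.

Primer A (GGCACAA) matches the top strand at positions 30–36; it acts as a forward primer.
Primer B's reverse complement is CCATGAGGCTGTTGGGAT, matching the top strand at positions 127–144; it acts as a reverse primer.
The 3' ends face each other across positions 30–144, giving a 115 bp product.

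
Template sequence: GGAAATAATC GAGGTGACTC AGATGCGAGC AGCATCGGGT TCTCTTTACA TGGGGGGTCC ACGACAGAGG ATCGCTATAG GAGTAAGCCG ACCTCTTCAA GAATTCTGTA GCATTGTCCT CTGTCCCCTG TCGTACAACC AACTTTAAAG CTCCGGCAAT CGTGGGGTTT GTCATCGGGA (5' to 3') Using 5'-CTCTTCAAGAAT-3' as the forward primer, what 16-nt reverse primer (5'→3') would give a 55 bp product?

The forward primer binds at positions 93–104, so a 55 bp product ends at position 93 + 55 − 1 = 147.
The reverse primer anneals to the top strand over positions 132–147, i.e. to CGTACAACCAACTTTA.
Its sequence written 5'→3' is the reverse complement: TAAAGTTGGTTGTACG.

5'-TAAAGTTGGTTGTACG-3'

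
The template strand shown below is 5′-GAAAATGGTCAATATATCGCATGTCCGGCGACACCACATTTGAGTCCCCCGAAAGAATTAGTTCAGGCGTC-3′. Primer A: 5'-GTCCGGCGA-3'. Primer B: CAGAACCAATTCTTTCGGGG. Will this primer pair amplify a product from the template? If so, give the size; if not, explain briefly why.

Primer B (CAGAACCAATTCTTTCGGGG) does not match the top strand, and its reverse complement CCCCGAAAGAATTGGTTCTG does not match either.
With no annealing site for primer B, no amplification occurs.

No product — primer B has no binding site in the template.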